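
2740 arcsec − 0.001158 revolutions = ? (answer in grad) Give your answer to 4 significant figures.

0.3825 grad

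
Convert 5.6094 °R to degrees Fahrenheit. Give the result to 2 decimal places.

°R = °F + 459.67.
Applying the formula gives -454.06 °F.

-454.06 °F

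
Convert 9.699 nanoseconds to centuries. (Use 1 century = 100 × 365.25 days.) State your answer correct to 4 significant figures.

1 nanosecond = 3.16881 × 10^-19 centuries.
9.699 × 3.16881 × 10^-19 ≈ 3.073 × 10^-18 century.

3.073 × 10^-18 centuries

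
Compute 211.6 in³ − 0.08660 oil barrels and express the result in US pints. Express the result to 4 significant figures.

-21.77 US pt

211.6 in³ = 7.32814 US pt and 0.08660 bbl = 29.0976 US pt.
7.32814 − 29.0976 ≈ -21.77 US pt.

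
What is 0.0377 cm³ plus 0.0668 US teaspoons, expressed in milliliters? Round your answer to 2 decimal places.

0.0377 cm³ = 0.0377000 mL and 0.0668 US tsp = 0.329252 mL.
0.0377000 + 0.329252 ≈ 0.37 mL.

0.37 mL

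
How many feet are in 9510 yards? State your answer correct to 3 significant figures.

28500 ft

1 yd = 3.00000 ft.
So 9510 × 3.00000 ≈ 28500 ft.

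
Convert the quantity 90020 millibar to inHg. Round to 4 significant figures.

2658 inches of mercury

1 millibar = 0.0295300 inches of mercury.
Thus 90020 × 0.0295300 ≈ 2658 inHg.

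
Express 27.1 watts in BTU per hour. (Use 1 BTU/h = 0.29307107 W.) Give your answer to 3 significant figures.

92.5 BTU/h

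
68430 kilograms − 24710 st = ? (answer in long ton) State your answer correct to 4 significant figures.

-87.09 long ton

68430 kg = 67.34925 long ton and 24710 st = 154.4375 long ton.
67.34925 − 154.4375 ≈ -87.09 long ton.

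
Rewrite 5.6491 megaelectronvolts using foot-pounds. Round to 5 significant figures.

6.6756 × 10^-13 ft·lbf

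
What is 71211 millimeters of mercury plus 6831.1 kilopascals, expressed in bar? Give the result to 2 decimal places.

163.25 bar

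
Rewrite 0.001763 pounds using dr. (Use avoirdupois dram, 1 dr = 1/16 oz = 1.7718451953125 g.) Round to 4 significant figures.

1 pound = 256.000 drams.
Thus 0.001763 × 256.000 ≈ 0.4513 dr.

0.4513 drams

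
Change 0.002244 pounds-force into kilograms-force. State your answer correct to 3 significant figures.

1 lbf = 0.453592 kgf.
Then 0.002244 × 0.453592 ≈ 0.00102 kgf.

0.00102 kilograms-force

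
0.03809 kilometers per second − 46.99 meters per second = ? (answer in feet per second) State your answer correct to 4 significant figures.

-29.20 feet per second

0.03809 km/s = 124.967 ft/s and 46.99 m/s = 154.167 ft/s.
124.967 − 154.167 ≈ -29.20 ft/s.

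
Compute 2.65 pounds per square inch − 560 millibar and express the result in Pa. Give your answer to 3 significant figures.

2.65 psi = 18271.1 Pa and 560 mbar = 56000.0 Pa.
18271.1 − 56000.0 ≈ -37700 Pa.

-37700 Pa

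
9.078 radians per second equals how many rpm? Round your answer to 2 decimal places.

1 radian per second = 9.54930 revolutions per minute.
Thus 9.078 × 9.54930 ≈ 86.69 rpm.

86.69 revolutions per minute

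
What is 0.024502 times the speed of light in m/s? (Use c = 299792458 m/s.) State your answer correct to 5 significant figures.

1 speed of light = 2.99792e+8 m/s.
So 0.024502 × 2.99792e+8 ≈ 7.3455e+6 m/s.

7.3455e+6 m/s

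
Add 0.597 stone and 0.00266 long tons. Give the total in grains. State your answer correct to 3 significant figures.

100000 gr

0.597 st = 58506.0 gr and 0.00266 long ton = 41708.8 gr.
58506.0 + 41708.8 ≈ 100000 gr.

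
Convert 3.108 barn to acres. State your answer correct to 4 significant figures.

7.680e-32 acre

1 barn = 2.47105e-32 acre.
3.108 × 2.47105e-32 ≈ 7.680e-32 acre.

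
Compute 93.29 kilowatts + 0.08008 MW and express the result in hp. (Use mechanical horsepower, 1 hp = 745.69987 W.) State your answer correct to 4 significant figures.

93.29 kW = 125.104 hp and 0.08008 MW = 107.389 hp.
125.104 + 107.389 ≈ 232.5 hp.

232.5 hp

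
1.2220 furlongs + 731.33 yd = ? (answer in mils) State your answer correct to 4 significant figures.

3.601e+7 mil

1.2220 furlong = 9.67824e+6 mil and 731.33 yd = 2.63279e+7 mil.
9.67824e+6 + 2.63279e+7 ≈ 3.601e+7 mil.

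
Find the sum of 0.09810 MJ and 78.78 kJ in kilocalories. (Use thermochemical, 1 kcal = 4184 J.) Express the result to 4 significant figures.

42.28 kilocalories

0.09810 MJ = 23.4465 kcal and 78.78 kJ = 18.8289 kcal.
23.4465 + 18.8289 ≈ 42.28 kcal.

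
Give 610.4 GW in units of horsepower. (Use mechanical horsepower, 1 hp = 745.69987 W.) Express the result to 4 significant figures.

8.186 × 10^8 horsepower

1 gigawatt = 1.34102 × 10^6 horsepower.
So 610.4 × 1.34102 × 10^6 ≈ 8.186 × 10^8 hp.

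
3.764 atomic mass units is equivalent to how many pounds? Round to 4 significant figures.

1.378 × 10^-26 pounds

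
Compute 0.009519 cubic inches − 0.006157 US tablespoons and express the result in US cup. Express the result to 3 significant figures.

0.000275 US cup

0.009519 in³ = 0.0006593247 US cup and 0.006157 US tbsp = 0.0003848125 US cup.
0.0006593247 − 0.0003848125 ≈ 0.000275 US cup.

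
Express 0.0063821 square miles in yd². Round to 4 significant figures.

19770 yd²

1 mi² = 3.09760 × 10^6 yd².
Thus 0.0063821 × 3.09760 × 10^6 ≈ 19770 yd².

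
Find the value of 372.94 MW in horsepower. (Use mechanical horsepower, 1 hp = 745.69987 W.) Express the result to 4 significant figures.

500100 hp

1 MW = 1341.02 hp.
372.94 × 1341.02 ≈ 500100 hp.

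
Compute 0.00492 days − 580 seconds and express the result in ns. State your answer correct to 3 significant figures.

0.00492 d = 4.25088 × 10^11 ns and 580 s = 5.80000 × 10^11 ns.
4.25088 × 10^11 − 5.80000 × 10^11 ≈ -1.55 × 10^11 ns.

-1.55 × 10^11 nanoseconds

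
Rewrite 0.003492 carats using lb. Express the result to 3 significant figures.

1 ct = 0.000440925 pounds.
Then 0.003492 × 0.000440925 ≈ 1.54 × 10^-6 lb.

1.54 × 10^-6 lb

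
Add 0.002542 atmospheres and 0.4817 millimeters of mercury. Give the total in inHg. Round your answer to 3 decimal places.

0.095 inHg

0.002542 atm = 0.0760598 inHg and 0.4817 mmHg = 0.0189646 inHg.
0.0760598 + 0.0189646 ≈ 0.095 inHg.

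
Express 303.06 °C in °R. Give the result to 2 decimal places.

1037.18 degrees Rankine

°R = (°C + 273.15) × 9/5.
Applying the formula gives 1037.18 °R.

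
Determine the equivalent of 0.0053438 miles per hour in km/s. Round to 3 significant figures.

1 mile per hour = 0.000447040 km/s.
0.0053438 × 0.000447040 ≈ 2.39 × 10^-6 km/s.

2.39 × 10^-6 kilometers per second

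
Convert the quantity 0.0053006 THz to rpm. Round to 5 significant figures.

3.1804e+11 revolutions per minute

1 terahertz = 6.00000e+13 rpm.
So 0.0053006 × 6.00000e+13 ≈ 3.1804e+11 rpm.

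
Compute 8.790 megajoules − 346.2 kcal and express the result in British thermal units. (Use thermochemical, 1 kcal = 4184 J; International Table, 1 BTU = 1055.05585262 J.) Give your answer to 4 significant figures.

8.790 MJ = 8331.31 BTU and 346.2 kcal = 1372.91 BTU.
8331.31 − 1372.91 ≈ 6958 BTU.

6958 BTU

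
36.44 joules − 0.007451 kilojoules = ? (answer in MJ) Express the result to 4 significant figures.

2.899 × 10^-5 megajoules

36.44 J = 3.64400 × 10^-5 MJ and 0.007451 kJ = 7.45100 × 10^-6 MJ.
3.64400 × 10^-5 − 7.45100 × 10^-6 ≈ 2.899 × 10^-5 MJ.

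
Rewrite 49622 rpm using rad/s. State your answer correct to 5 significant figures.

1 rpm = 0.104720 rad/s.
49622 × 0.104720 ≈ 5196.4 rad/s.

5196.4 radians per second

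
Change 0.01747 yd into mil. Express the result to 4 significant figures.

1 yd = 36000.0 mil.
0.01747 × 36000.0 ≈ 628.9 mil.

628.9 mil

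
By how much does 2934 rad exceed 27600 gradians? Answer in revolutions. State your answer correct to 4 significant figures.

398.0 revolutions

2934 rad = 466.961 rev and 27600 grad = 69.0000 rev.
466.961 − 69.0000 ≈ 398.0 rev.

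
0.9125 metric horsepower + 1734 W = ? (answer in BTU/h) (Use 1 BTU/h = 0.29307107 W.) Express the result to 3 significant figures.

8210 BTU/h

0.9125 PS = 2290.03 BTU/h and 1734 W = 5916.65 BTU/h.
2290.03 + 5916.65 ≈ 8210 BTU/h.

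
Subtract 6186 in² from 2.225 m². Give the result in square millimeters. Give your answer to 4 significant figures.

-1.766 × 10^6 square millimeters

2.225 m² = 2.22500 × 10^6 mm² and 6186 in² = 3.99096 × 10^6 mm².
2.22500 × 10^6 − 3.99096 × 10^6 ≈ -1.766 × 10^6 mm².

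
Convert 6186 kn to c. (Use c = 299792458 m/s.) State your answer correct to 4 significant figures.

1 kn = 1.71600 × 10^-9 times the speed of light.
6186 × 1.71600 × 10^-9 ≈ 1.062 × 10^-5 c.

1.062 × 10^-5 c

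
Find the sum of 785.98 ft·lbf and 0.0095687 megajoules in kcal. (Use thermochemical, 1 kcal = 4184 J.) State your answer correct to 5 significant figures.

785.98 ft·lbf = 0.254695 kcal and 0.0095687 MJ = 2.28697 kcal.
0.254695 + 2.28697 ≈ 2.5417 kcal.

2.5417 kilocalories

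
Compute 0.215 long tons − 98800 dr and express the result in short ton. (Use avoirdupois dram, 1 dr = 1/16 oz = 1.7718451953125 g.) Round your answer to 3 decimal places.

0.215 long ton = 0.240800 short ton and 98800 dr = 0.192969 short ton.
0.240800 − 0.192969 ≈ 0.048 short ton.

0.048 short tons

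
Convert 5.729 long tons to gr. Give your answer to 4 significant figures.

1 long ton = 1.56800 × 10^7 grains.
Thus 5.729 × 1.56800 × 10^7 ≈ 8.983 × 10^7 gr.

8.983 × 10^7 gr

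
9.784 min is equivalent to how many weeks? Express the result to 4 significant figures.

1 min = 9.92063 × 10^-5 wk.
9.784 × 9.92063 × 10^-5 ≈ 0.0009706 wk.

0.0009706 wk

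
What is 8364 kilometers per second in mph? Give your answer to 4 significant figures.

1.871 × 10^7 mph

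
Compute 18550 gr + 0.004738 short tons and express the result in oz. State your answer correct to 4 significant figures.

194.0 ounces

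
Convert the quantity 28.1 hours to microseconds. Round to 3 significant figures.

1.01 × 10^11 microseconds

1 h = 3.60000 × 10^9 μs.
Thus 28.1 × 3.60000 × 10^9 ≈ 1.01 × 10^11 μs.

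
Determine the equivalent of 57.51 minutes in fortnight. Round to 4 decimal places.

0.0029 fortnights

1 minute = 4.96032 × 10^-5 fortnight.
So 57.51 × 4.96032 × 10^-5 ≈ 0.0029 fortnight.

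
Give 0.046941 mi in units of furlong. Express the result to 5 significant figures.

1 mi = 8.00000 furlong.
Then 0.046941 × 8.00000 ≈ 0.37553 furlong.

0.37553 furlongs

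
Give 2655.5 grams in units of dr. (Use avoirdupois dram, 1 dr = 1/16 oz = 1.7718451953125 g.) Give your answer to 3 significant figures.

1500 dr

1 gram = 0.564383 dr.
So 2655.5 × 0.564383 ≈ 1500 dr.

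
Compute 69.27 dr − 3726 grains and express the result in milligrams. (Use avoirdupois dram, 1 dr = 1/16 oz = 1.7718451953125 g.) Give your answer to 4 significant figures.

-118700 mg

69.27 dr = 122736 mg and 3726 gr = 241441 mg.
122736 − 241441 ≈ -118700 mg.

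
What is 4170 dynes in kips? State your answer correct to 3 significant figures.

9.37e-6 kip

1 dyne = 2.24809e-9 kips.
4170 × 2.24809e-9 ≈ 9.37e-6 kip.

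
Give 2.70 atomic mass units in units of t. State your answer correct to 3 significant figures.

1 atomic mass unit = 1.66054 × 10^-30 t.
So 2.70 × 1.66054 × 10^-30 ≈ 4.48 × 10^-30 t.

4.48 × 10^-30 t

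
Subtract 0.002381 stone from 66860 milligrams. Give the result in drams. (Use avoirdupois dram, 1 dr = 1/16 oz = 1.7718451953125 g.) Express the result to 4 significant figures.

66860 mg = 37.7347 dr and 0.002381 st = 8.53350 dr.
37.7347 − 8.53350 ≈ 29.20 dr.

29.20 dr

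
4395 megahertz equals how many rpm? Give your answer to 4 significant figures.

2.637e+11 revolutions per minute

1 megahertz = 6.00000e+7 rpm.
Then 4395 × 6.00000e+7 ≈ 2.637e+11 rpm.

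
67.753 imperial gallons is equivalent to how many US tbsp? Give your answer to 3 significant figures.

1 imp gal = 307.443 US tablespoons.
So 67.753 × 307.443 ≈ 20800 US tbsp.

20800 US tbsp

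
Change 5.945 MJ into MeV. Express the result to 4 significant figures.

3.711 × 10^19 MeV

1 MJ = 6.24151 × 10^18 megaelectronvolts.
5.945 × 6.24151 × 10^18 ≈ 3.711 × 10^19 MeV.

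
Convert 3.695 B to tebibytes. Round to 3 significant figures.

3.36e-12 TiB

1 B = 9.09495e-13 TiB.
Thus 3.695 × 9.09495e-13 ≈ 3.36e-12 TiB.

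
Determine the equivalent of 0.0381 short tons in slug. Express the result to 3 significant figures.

2.37 slug

1 short ton = 62.1619 slugs.
Thus 0.0381 × 62.1619 ≈ 2.37 slug.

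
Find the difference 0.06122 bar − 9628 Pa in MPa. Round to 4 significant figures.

0.06122 bar = 0.00612200 MPa and 9628 Pa = 0.00962800 MPa.
0.00612200 − 0.00962800 ≈ -0.003506 MPa.

-0.003506 MPa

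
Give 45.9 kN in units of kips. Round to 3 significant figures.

10.3 kip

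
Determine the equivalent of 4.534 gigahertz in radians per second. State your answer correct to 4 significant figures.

2.849e+10 rad/s

1 gigahertz = 6.28319e+9 rad/s.
4.534 × 6.28319e+9 ≈ 2.849e+10 rad/s.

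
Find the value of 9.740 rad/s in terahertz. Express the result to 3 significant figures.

1.55e-12 THz

1 rad/s = 1.59155e-13 THz.
9.740 × 1.59155e-13 ≈ 1.55e-12 THz.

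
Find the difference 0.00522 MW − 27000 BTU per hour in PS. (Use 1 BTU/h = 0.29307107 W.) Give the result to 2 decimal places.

0.00522 MW = 7.09722 PS and 27000 BTU/h = 10.7586 PS.
7.09722 − 10.7586 ≈ -3.66 PS.

-3.66 metric horsepower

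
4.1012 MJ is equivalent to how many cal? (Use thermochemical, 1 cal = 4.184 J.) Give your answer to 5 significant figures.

980210 calories

1 MJ = 239006 cal.
Thus 4.1012 × 239006 ≈ 980210 cal.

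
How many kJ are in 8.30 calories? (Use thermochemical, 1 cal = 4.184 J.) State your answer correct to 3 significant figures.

1 cal = 0.00418400 kilojoules.
So 8.30 × 0.00418400 ≈ 0.0347 kJ.

0.0347 kJ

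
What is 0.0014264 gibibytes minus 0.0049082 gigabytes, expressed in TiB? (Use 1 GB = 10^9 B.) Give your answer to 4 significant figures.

0.0014264 GiB = 1.39297e-6 TiB and 0.0049082 GB = 4.46398e-6 TiB.
1.39297e-6 − 4.46398e-6 ≈ -3.071e-6 TiB.

-3.071e-6 tebibytes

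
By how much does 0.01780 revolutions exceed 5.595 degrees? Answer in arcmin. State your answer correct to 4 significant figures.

48.78 arcminutes

0.01780 rev = 384.480 arcmin and 5.595 ° = 335.700 arcmin.
384.480 − 335.700 ≈ 48.78 arcmin.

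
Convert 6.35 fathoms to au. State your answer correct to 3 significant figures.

7.76e-11 au

1 fathom = 1.22248e-11 au.
So 6.35 × 1.22248e-11 ≈ 7.76e-11 au.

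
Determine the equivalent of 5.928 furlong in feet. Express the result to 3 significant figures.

3910 ft

1 furlong = 660.000 ft.
So 5.928 × 660.000 ≈ 3910 ft.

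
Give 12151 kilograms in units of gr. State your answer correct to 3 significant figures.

1.88e+8 grains

1 kilogram = 15432.4 gr.
Then 12151 × 15432.4 ≈ 1.88e+8 gr.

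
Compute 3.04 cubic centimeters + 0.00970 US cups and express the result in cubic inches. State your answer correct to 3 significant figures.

0.326 cubic inches

3.04 cm³ = 0.185512 in³ and 0.00970 US cup = 0.140044 in³.
0.185512 + 0.140044 ≈ 0.326 in³.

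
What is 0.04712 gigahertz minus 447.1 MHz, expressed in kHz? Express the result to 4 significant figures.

-400000 kilohertz

0.04712 GHz = 47120.0 kHz and 447.1 MHz = 447100 kHz.
47120.0 − 447100 ≈ -400000 kHz.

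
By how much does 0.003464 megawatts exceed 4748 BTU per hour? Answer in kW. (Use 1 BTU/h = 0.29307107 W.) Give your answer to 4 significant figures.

2.072 kW

0.003464 MW = 3.464000 kW and 4748 BTU/h = 1.391501 kW.
3.464000 − 1.391501 ≈ 2.072 kW.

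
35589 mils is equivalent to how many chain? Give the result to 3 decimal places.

1 mil = 1.26263e-6 chain.
Then 35589 × 1.26263e-6 ≈ 0.045 chain.

0.045 chains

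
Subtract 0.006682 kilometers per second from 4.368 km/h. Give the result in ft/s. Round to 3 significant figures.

4.368 km/h = 3.98075 ft/s and 0.006682 km/s = 21.9226 ft/s.
3.98075 − 21.9226 ≈ -17.9 ft/s.

-17.9 feet per second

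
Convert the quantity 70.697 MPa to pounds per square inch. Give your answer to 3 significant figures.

10300 psi

1 MPa = 145.038 pounds per square inch.
Thus 70.697 × 145.038 ≈ 10300 psi.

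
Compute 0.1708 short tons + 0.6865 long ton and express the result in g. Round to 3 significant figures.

0.1708 short ton = 154947 g and 0.6865 long ton = 697516 g.
154947 + 697516 ≈ 852000 g.

852000 grams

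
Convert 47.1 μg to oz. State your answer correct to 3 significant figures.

1.66 × 10^-6 ounces

1 μg = 3.52740 × 10^-8 oz.
Thus 47.1 × 3.52740 × 10^-8 ≈ 1.66 × 10^-6 oz.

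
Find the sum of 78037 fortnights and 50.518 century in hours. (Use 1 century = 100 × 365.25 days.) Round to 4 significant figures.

78037 fortnight = 2.62204e+7 h and 50.518 century = 4.42841e+7 h.
2.62204e+7 + 4.42841e+7 ≈ 7.050e+7 h.

7.050e+7 hours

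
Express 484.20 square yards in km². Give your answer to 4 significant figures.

0.0004049 km²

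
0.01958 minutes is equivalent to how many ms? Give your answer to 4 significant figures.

1175 milliseconds

1 minute = 60000.0 milliseconds.
Thus 0.01958 × 60000.0 ≈ 1175 ms.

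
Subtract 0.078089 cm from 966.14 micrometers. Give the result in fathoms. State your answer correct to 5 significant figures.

0.00010130 fathoms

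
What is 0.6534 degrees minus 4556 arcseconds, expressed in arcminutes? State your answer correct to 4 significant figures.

-36.73 arcminutes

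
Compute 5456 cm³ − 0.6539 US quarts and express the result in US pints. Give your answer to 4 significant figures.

10.22 US pt

5456 cm³ = 11.5306 US pt and 0.6539 US qt = 1.30780 US pt.
11.5306 − 1.30780 ≈ 10.22 US pt.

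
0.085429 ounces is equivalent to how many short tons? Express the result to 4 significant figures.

1 ounce = 3.12500 × 10^-5 short tons.
Then 0.085429 × 3.12500 × 10^-5 ≈ 2.670 × 10^-6 short ton.

2.670 × 10^-6 short ton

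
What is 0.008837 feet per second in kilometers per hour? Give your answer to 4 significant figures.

0.009697 km/h

1 foot per second = 1.09728 kilometers per hour.
So 0.008837 × 1.09728 ≈ 0.009697 km/h.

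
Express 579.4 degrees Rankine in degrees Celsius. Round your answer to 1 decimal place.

°R = (°C + 273.15) × 9/5.
Applying the formula gives 48.7 °C.

48.7 °C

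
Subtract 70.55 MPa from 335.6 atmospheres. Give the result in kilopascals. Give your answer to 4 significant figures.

-36550 kPa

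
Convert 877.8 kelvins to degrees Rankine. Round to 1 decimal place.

°R = K × 9/5.
Applying the formula gives 1580.0 °R.

1580.0 °R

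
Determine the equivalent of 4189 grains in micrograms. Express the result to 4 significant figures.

2.714 × 10^8 μg

1 grain = 64798.9 μg.
So 4189 × 64798.9 ≈ 2.714 × 10^8 μg.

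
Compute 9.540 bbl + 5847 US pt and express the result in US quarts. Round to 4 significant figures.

4526 US qt

9.540 bbl = 1602.72 US qt and 5847 US pt = 2923.50 US qt.
1602.72 + 2923.50 ≈ 4526 US qt.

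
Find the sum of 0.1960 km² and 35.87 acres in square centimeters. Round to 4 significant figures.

3.412e+9 cm²

0.1960 km² = 1.96000e+9 cm² and 35.87 acre = 1.45161e+9 cm².
1.96000e+9 + 1.45161e+9 ≈ 3.412e+9 cm².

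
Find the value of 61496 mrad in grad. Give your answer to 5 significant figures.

3915.0 grad

1 milliradian = 0.0636620 grad.
Thus 61496 × 0.0636620 ≈ 3915.0 grad.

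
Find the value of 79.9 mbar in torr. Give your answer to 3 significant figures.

1 mbar = 0.750062 torr.
79.9 × 0.750062 ≈ 59.9 torr.

59.9 torr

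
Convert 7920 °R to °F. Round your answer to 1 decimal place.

7460.3 degrees Fahrenheit

°R = °F + 459.67.
Applying the formula gives 7460.3 °F.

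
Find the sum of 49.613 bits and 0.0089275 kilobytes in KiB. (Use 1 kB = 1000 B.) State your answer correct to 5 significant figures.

49.613 bit = 0.00605627 KiB and 0.0089275 kB = 0.00871826 KiB.
0.00605627 + 0.00871826 ≈ 0.014775 KiB.

0.014775 kibibytes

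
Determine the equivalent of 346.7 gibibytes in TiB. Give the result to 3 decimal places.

0.339 TiB

1 GiB = 0.0009765625 TiB.
346.7 × 0.0009765625 ≈ 0.339 TiB.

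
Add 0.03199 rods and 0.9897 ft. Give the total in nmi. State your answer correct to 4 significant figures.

0.0002498 nmi

0.03199 rod = 8.68705 × 10^-5 nmi and 0.9897 ft = 0.000162884 nmi.
8.68705 × 10^-5 + 0.000162884 ≈ 0.0002498 nmi.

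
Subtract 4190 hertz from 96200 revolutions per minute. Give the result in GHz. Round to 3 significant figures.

-2.59e-6 gigahertz

96200 rpm = 1.60333e-6 GHz and 4190 Hz = 4.19000e-6 GHz.
1.60333e-6 − 4.19000e-6 ≈ -2.59e-6 GHz.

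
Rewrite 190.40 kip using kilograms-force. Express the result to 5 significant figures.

86364 kgf

1 kip = 453.592 kgf.
190.40 × 453.592 ≈ 86364 kgf.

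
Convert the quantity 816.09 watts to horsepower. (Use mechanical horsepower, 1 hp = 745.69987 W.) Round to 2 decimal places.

1 watt = 0.00134102 horsepower.
Then 816.09 × 0.00134102 ≈ 1.09 hp.

1.09 horsepower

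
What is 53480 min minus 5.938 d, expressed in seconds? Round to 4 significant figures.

53480 min = 3.20880 × 10^6 s and 5.938 d = 513043 s.
3.20880 × 10^6 − 513043 ≈ 2.696 × 10^6 s.

2.696 × 10^6 s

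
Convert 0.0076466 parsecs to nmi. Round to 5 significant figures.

1.2740 × 10^11 nmi

1 pc = 1.66613 × 10^13 nmi.
So 0.0076466 × 1.66613 × 10^13 ≈ 1.2740 × 10^11 nmi.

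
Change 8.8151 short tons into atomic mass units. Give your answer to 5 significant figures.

4.8159 × 10^30 u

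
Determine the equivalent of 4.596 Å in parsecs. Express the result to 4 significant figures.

1.489e-26 pc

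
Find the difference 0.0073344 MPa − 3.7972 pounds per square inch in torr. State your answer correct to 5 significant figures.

-141.36 torr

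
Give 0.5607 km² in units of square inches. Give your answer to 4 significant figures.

1 km² = 1.55000e+9 square inches.
0.5607 × 1.55000e+9 ≈ 8.691e+8 in².

8.691e+8 in²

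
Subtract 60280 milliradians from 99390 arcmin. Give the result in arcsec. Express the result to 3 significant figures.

-6.47e+6 arcseconds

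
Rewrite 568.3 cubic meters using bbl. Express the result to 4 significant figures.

1 cubic meter = 6.28981 oil barrels.
Thus 568.3 × 6.28981 ≈ 3574 bbl.

3574 oil barrels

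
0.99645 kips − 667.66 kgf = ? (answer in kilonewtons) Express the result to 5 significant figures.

-2.1151 kN

0.99645 kip = 4.43243 kN and 667.66 kgf = 6.54751 kN.
4.43243 − 6.54751 ≈ -2.1151 kN.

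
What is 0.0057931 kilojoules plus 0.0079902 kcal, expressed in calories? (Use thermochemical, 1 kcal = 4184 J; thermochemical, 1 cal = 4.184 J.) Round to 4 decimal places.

9.3748 cal

0.0057931 kJ = 1.38458 cal and 0.0079902 kcal = 7.99020 cal.
1.38458 + 7.99020 ≈ 9.3748 cal.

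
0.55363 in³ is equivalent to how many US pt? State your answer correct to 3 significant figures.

0.0192 US pt

1 in³ = 0.0346320 US pt.
Then 0.55363 × 0.0346320 ≈ 0.0192 US pt.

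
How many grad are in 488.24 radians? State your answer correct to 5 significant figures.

1 radian = 63.6620 grad.
Then 488.24 × 63.6620 ≈ 31082 grad.

31082 grad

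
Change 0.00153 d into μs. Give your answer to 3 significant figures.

1.32e+8 μs

1 day = 8.64000e+10 microseconds.
0.00153 × 8.64000e+10 ≈ 1.32e+8 μs.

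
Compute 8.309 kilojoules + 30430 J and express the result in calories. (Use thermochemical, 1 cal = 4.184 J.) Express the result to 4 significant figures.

8.309 kJ = 1985.90 cal and 30430 J = 7272.94 cal.
1985.90 + 7272.94 ≈ 9259 cal.

9259 calories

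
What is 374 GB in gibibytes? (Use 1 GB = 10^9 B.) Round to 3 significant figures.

348 GiB

1 gigabyte = 0.931323 gibibytes.
So 374 × 0.931323 ≈ 348 GiB.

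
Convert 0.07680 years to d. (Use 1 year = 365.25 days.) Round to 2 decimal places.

28.05 d

1 yr = 365.250 d.
So 0.07680 × 365.250 ≈ 28.05 d.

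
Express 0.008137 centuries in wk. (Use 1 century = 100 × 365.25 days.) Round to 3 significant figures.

42.5 wk

1 century = 5217.86 wk.
So 0.008137 × 5217.86 ≈ 42.5 wk.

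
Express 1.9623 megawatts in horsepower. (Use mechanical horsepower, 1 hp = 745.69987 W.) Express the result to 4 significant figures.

1 MW = 1341.02 hp.
Then 1.9623 × 1341.02 ≈ 2631 hp.

2631 horsepower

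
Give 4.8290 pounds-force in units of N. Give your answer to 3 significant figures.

1 pound-force = 4.44822 newtons.
Then 4.8290 × 4.44822 ≈ 21.5 N.

21.5 newtons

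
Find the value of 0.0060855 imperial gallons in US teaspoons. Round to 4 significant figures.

1 imp gal = 922.330 US teaspoons.
So 0.0060855 × 922.330 ≈ 5.613 US tsp.

5.613 US tsp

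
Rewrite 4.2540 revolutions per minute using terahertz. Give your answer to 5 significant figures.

7.0900 × 10^-14 THz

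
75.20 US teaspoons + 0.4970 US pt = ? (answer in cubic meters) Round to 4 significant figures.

75.20 US tsp = 0.000370655 m³ and 0.4970 US pt = 0.000235169 m³.
0.000370655 + 0.000235169 ≈ 0.0006058 m³.

0.0006058 cubic meters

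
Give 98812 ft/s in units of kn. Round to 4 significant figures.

1 foot per second = 0.592484 knots.
98812 × 0.592484 ≈ 58540 kn.

58540 kn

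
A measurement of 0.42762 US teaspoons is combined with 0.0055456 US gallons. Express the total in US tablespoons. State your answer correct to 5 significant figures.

1.5622 US tbsp

0.42762 US tsp = 0.142540 US tbsp and 0.0055456 US gal = 1.41967 US tbsp.
0.142540 + 1.41967 ≈ 1.5622 US tbsp.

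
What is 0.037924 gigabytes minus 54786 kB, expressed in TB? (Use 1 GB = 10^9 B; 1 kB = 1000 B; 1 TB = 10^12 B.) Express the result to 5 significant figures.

-1.6862 × 10^-5 TB

0.037924 GB = 3.79240 × 10^-5 TB and 54786 kB = 5.47860 × 10^-5 TB.
3.79240 × 10^-5 − 5.47860 × 10^-5 ≈ -1.6862 × 10^-5 TB.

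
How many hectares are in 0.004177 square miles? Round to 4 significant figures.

1.082 hectares

1 mi² = 258.999 ha.
0.004177 × 258.999 ≈ 1.082 ha.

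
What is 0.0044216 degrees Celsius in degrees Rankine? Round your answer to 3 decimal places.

°R = (°C + 273.15) × 9/5.
Applying the formula gives 491.678 °R.

491.678 °R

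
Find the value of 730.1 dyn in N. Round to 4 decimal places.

0.0073 newtons

1 dyn = 1.00000e-5 N.
Thus 730.1 × 1.00000e-5 ≈ 0.0073 N.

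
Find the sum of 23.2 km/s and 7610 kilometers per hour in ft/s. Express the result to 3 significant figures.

83100 ft/s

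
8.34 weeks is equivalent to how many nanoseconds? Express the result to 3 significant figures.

5.04 × 10^15 nanoseconds

1 wk = 6.04800 × 10^14 ns.
Then 8.34 × 6.04800 × 10^14 ≈ 5.04 × 10^15 ns.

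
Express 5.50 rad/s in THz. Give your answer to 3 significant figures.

8.75 × 10^-13 terahertz

1 radian per second = 1.59155 × 10^-13 THz.
Thus 5.50 × 1.59155 × 10^-13 ≈ 8.75 × 10^-13 THz.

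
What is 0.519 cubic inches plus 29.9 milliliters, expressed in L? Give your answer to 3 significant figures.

0.0384 L

0.519 in³ = 0.00850489 L and 29.9 mL = 0.0299000 L.
0.00850489 + 0.0299000 ≈ 0.0384 L.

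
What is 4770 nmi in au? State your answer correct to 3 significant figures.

5.91e-5 astronomical units

1 nautical mile = 1.23799e-8 astronomical units.
So 4770 × 1.23799e-8 ≈ 5.91e-5 au.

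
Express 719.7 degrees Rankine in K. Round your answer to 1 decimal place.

°R = K × 9/5.
Applying the formula gives 399.8 K.

399.8 K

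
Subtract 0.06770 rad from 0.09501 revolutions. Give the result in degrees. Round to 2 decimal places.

30.32 degrees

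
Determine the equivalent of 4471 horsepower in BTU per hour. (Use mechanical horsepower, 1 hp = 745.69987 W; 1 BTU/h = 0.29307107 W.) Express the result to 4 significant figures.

1.138e+7 BTU/h

1 hp = 2544.43 BTU/h.
Thus 4471 × 2544.43 ≈ 1.138e+7 BTU/h.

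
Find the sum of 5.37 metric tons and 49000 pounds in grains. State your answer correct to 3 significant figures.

5.37 t = 8.28718 × 10^7 gr and 49000 lb = 3.43000 × 10^8 gr.
8.28718 × 10^7 + 3.43000 × 10^8 ≈ 4.26 × 10^8 gr.

4.26 × 10^8 gr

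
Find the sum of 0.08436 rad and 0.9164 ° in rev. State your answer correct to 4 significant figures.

0.08436 rad = 0.0134263 rev and 0.9164 ° = 0.00254556 rev.
0.0134263 + 0.00254556 ≈ 0.01597 rev.

0.01597 revolutions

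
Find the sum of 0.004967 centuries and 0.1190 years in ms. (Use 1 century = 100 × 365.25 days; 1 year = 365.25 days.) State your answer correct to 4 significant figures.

0.004967 century = 1.56747 × 10^10 ms and 0.1190 yr = 3.75535 × 10^9 ms.
1.56747 × 10^10 + 3.75535 × 10^9 ≈ 1.943 × 10^10 ms.

1.943 × 10^10 milliseconds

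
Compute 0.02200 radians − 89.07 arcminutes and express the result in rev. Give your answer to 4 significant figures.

0.02200 rad = 0.00350141 rev and 89.07 arcmin = 0.00412361 rev.
0.00350141 − 0.00412361 ≈ -0.0006222 rev.

-0.0006222 rev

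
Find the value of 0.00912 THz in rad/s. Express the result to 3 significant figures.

5.73 × 10^10 rad/s

1 THz = 6.28319 × 10^12 rad/s.
Then 0.00912 × 6.28319 × 10^12 ≈ 5.73 × 10^10 rad/s.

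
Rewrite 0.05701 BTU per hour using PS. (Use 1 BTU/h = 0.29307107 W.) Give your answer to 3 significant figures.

2.27 × 10^-5 PS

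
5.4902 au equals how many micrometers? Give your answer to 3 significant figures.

1 au = 1.49598e+17 μm.
5.4902 × 1.49598e+17 ≈ 8.21e+17 μm.

8.21e+17 μm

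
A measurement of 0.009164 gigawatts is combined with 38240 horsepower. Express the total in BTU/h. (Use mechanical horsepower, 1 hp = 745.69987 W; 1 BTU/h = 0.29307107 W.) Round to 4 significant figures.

0.009164 GW = 3.12689 × 10^7 BTU/h and 38240 hp = 9.72991 × 10^7 BTU/h.
3.12689 × 10^7 + 9.72991 × 10^7 ≈ 1.286 × 10^8 BTU/h.

1.286 × 10^8 BTU per hour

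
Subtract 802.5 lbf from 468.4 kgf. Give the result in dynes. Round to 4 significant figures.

468.4 kgf = 4.59343e+8 dyn and 802.5 lbf = 3.56970e+8 dyn.
4.59343e+8 − 3.56970e+8 ≈ 1.024e+8 dyn.

1.024e+8 dynes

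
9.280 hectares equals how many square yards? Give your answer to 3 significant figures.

1 hectare = 11959.9 yd².
So 9.280 × 11959.9 ≈ 111000 yd².

111000 yd²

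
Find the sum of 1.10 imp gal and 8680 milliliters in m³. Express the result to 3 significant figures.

1.10 imp gal = 0.00500070 m³ and 8680 mL = 0.00868000 m³.
0.00500070 + 0.00868000 ≈ 0.0137 m³.

0.0137 cubic meters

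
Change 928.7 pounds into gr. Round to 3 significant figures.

1 lb = 7000.00 gr.
So 928.7 × 7000.00 ≈ 6.50 × 10^6 gr.

6.50 × 10^6 grains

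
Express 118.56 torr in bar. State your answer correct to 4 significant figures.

1 torr = 0.00133322 bar.
So 118.56 × 0.00133322 ≈ 0.1581 bar.

0.1581 bar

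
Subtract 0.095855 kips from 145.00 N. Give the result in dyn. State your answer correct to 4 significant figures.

-2.814 × 10^7 dyn

145.00 N = 1.45000 × 10^7 dyn and 0.095855 kip = 4.26384 × 10^7 dyn.
1.45000 × 10^7 − 4.26384 × 10^7 ≈ -2.814 × 10^7 dyn.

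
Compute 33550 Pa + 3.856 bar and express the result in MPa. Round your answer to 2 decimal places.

0.42 megapascals

33550 Pa = 0.0335500 MPa and 3.856 bar = 0.385600 MPa.
0.0335500 + 0.385600 ≈ 0.42 MPa.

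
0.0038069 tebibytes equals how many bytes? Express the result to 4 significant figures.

1 tebibyte = 1.09951 × 10^12 bytes.
0.0038069 × 1.09951 × 10^12 ≈ 4.186 × 10^9 B.

4.186 × 10^9 B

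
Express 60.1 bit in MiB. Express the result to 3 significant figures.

7.16e-6 mebibytes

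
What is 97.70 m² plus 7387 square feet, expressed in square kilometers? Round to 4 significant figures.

97.70 m² = 9.77000e-5 km² and 7387 ft² = 0.000686275 km².
9.77000e-5 + 0.000686275 ≈ 0.0007840 km².

0.0007840 km²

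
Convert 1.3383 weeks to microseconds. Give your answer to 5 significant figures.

8.0940e+11 μs

1 week = 6.04800e+11 microseconds.
1.3383 × 6.04800e+11 ≈ 8.0940e+11 μs.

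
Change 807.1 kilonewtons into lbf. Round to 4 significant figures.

1 kilonewton = 224.809 lbf.
So 807.1 × 224.809 ≈ 181400 lbf.

181400 lbf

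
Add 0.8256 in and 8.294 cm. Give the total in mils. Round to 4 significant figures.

0.8256 in = 825.600 mil and 8.294 cm = 3265.35 mil.
825.600 + 3265.35 ≈ 4091 mil.

4091 mil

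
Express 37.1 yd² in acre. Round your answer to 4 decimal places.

0.0077 acres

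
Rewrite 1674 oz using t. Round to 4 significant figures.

0.04746 t

1 oz = 2.83495 × 10^-5 t.
Then 1674 × 2.83495 × 10^-5 ≈ 0.04746 t.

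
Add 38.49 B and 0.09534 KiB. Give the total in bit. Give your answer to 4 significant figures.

38.49 B = 307.920 bit and 0.09534 KiB = 781.025 bit.
307.920 + 781.025 ≈ 1089 bit.

1089 bit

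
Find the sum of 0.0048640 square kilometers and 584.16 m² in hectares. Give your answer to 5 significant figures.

0.54482 ha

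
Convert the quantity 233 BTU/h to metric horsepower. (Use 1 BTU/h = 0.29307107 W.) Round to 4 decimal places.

0.0928 metric horsepower

1 BTU/h = 0.000398466 PS.
Thus 233 × 0.000398466 ≈ 0.0928 PS.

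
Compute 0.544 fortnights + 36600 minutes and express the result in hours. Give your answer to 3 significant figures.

0.544 fortnight = 182.784 h and 36600 min = 610.000 h.
182.784 + 610.000 ≈ 793 h.

793 h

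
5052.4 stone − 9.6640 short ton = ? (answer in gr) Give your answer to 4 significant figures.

3.598e+8 grains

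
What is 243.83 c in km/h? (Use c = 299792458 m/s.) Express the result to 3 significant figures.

2.63e+11 kilometers per hour

1 speed of light = 1.07925e+9 km/h.
So 243.83 × 1.07925e+9 ≈ 2.63e+11 km/h.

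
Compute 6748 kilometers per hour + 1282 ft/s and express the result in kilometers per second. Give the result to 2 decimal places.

2.27 km/s

6748 km/h = 1.87444 km/s and 1282 ft/s = 0.390754 km/s.
1.87444 + 0.390754 ≈ 2.27 km/s.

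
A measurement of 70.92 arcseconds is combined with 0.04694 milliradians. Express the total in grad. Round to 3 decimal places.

0.025 grad

70.92 arcsec = 0.0218889 grad and 0.04694 mrad = 0.00298829 grad.
0.0218889 + 0.00298829 ≈ 0.025 grad.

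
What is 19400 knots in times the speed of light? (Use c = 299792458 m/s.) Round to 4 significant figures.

3.329e-5 times the speed of light

1 kn = 1.71600e-9 times the speed of light.
So 19400 × 1.71600e-9 ≈ 3.329e-5 c.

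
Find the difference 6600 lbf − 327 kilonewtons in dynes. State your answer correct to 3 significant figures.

-2.98e+10 dynes

6600 lbf = 2.93583e+9 dyn and 327 kN = 3.27000e+10 dyn.
2.93583e+9 − 3.27000e+10 ≈ -2.98e+10 dyn.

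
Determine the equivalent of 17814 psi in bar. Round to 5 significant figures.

1228.2 bar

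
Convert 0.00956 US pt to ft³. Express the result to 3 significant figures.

1 US pt = 0.0167101 cubic feet.
Then 0.00956 × 0.0167101 ≈ 0.000160 ft³.

0.000160 ft³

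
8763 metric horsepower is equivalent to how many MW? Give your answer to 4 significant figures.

6.445 megawatts

1 PS = 0.000735499 megawatts.
8763 × 0.000735499 ≈ 6.445 MW.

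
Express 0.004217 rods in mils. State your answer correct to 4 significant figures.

835.0 mils

1 rod = 198000 mil.
Then 0.004217 × 198000 ≈ 835.0 mil.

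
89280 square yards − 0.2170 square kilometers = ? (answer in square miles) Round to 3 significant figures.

-0.0550 square miles

89280 yd² = 0.0288223 mi² and 0.2170 km² = 0.0837842 mi².
0.0288223 − 0.0837842 ≈ -0.0550 mi².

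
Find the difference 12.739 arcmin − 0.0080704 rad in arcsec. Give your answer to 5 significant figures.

12.739 arcmin = 764.340 arcsec and 0.0080704 rad = 1664.64 arcsec.
764.340 − 1664.64 ≈ -900.30 arcsec.

-900.30 arcsec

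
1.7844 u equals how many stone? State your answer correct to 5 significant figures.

4.6660 × 10^-28 st

1 atomic mass unit = 2.61490 × 10^-28 stone.
1.7844 × 2.61490 × 10^-28 ≈ 4.6660 × 10^-28 st.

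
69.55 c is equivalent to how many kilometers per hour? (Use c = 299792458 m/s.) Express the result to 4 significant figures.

7.506e+10 kilometers per hour

1 c = 1.07925e+9 km/h.
Then 69.55 × 1.07925e+9 ≈ 7.506e+10 km/h.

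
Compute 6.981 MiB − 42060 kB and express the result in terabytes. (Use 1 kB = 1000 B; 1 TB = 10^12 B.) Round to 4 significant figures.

-3.474 × 10^-5 terabytes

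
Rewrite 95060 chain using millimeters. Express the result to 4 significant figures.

1 chain = 20116.8 mm.
Then 95060 × 20116.8 ≈ 1.912e+9 mm.

1.912e+9 mm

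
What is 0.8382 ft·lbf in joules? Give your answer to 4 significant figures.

1 ft·lbf = 1.35582 J.
So 0.8382 × 1.35582 ≈ 1.136 J.

1.136 J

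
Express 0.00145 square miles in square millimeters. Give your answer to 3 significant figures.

3.76 × 10^9 square millimeters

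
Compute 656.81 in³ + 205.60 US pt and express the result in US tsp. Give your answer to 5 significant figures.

21921 US tsp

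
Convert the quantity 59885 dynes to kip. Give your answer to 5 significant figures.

0.00013463 kip

1 dyne = 2.24809e-9 kip.
Thus 59885 × 2.24809e-9 ≈ 0.00013463 kip.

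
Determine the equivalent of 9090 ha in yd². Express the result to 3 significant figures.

1.09 × 10^8 yd²

1 hectare = 11959.9 yd².
Thus 9090 × 11959.9 ≈ 1.09 × 10^8 yd².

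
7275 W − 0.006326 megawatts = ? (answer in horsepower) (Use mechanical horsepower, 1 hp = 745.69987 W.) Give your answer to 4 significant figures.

1.273 hp

7275 W = 9.75594 hp and 0.006326 MW = 8.48331 hp.
9.75594 − 8.48331 ≈ 1.273 hp.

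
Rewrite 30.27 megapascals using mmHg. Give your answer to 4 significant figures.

1 MPa = 7500.62 mmHg.
So 30.27 × 7500.62 ≈ 227000 mmHg.

227000 mmHg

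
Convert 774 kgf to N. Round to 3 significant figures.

1 kgf = 9.80665 N.
So 774 × 9.80665 ≈ 7590 N.

7590 N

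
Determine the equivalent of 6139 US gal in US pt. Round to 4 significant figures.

49110 US pt

1 US gallon = 8.00000 US pt.
Then 6139 × 8.00000 ≈ 49110 US pt.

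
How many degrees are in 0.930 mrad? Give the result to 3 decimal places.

0.053 degrees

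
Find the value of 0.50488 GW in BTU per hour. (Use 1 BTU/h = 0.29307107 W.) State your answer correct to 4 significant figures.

1.723 × 10^9 BTU/h

1 gigawatt = 3.41214 × 10^9 BTU per hour.
0.50488 × 3.41214 × 10^9 ≈ 1.723 × 10^9 BTU/h.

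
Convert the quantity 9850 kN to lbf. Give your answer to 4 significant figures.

2.214 × 10^6 lbf

1 kilonewton = 224.809 pounds-force.
Then 9850 × 224.809 ≈ 2.214 × 10^6 lbf.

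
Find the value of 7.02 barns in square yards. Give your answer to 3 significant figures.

8.40e-28 square yards

1 barn = 1.19599e-28 yd².
So 7.02 × 1.19599e-28 ≈ 8.40e-28 yd².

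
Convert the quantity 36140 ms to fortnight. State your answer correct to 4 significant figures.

2.988 × 10^-5 fortnight

1 ms = 8.26720 × 10^-10 fortnight.
36140 × 8.26720 × 10^-10 ≈ 2.988 × 10^-5 fortnight.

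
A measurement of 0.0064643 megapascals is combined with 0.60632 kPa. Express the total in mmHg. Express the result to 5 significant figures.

53.034 mmHg

0.0064643 MPa = 48.4862 mmHg and 0.60632 kPa = 4.54777 mmHg.
48.4862 + 4.54777 ≈ 53.034 mmHg.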